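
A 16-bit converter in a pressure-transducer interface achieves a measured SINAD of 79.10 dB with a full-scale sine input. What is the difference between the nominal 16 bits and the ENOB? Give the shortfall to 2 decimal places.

ENOB = (SINAD − 1.76)/6.02 = (79.10 − 1.76)/6.02 = 12.8472 bits.
16 − 12.8472 = 3.15 bits below nominal.

3.15 bits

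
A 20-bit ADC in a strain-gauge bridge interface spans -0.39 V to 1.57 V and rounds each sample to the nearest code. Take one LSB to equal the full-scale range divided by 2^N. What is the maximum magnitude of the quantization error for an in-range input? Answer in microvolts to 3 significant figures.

Range = 1.57 − (-0.39) = 1.96 V.
LSB = 1.96 V ÷ 2^20 = 1.96/1048576 V = 1.8692 µV.
Worst-case error for round-to-nearest is half an LSB: 0.935 µV.

0.935 µV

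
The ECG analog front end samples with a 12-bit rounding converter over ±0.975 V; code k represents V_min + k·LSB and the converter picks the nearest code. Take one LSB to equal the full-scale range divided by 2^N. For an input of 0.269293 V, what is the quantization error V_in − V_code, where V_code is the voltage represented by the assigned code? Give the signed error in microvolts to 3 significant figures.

−165 µV

Full-scale range = 0.975 V − (-0.975 V) = 1.95 V. LSB = 1.95 V / 2^12 ≈ 476.1 µV.
Position in LSBs: (0.269293 − (-0.975)) × 4096/1.95 = 2613.6534; rounding gives k = 2614.
V_code = V_min + k × range/2^12 = -0.975 + 2614 × 1.95/4096 = 0.2694580078 V.
e = 0.269293 − (0.2694580078) = −165 µV.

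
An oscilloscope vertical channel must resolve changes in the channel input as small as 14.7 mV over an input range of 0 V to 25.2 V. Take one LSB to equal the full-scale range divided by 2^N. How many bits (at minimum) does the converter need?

V_FS = 25.2 V.
Required number of levels: 25.2/14.7 mV = 1714.3; smallest N with 2^N ≥ that is 11.

11 bits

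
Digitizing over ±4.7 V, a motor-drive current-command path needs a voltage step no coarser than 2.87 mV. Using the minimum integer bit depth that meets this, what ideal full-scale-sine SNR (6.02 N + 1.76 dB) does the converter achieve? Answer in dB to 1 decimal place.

74.0 dB

Span: 4.7 V − (-4.7 V) = 9.4 V.
Need 2^N ≥ 9.4 V / 2.87 mV = 3275 → N_min = 12.
6.02(12) + 1.76 = 74.00 dB.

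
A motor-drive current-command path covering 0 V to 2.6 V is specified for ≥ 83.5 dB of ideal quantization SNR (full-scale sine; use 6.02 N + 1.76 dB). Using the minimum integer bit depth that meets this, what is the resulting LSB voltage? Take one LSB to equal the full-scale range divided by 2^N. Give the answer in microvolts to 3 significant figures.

159 µV

Full-scale range = 2.6 V.
Required N = ⌈(83.5 − 1.76)/6.02⌉ = ⌈13.578⌉ = 14.
LSB = 2.6 V / 2^14 = 159 µV.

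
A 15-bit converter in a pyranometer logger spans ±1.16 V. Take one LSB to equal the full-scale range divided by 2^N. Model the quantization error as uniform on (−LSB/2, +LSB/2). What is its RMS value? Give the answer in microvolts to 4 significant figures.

20.44 µV

Range = 1.16 − (-1.16) = 2.32 V.
LSB = 2.32 V ÷ 2^15 = 2.32/32768 V = 70.8008 µV.
V_rms = LSB/√12 = 70.8008 µV / √12 = 20.44 µV.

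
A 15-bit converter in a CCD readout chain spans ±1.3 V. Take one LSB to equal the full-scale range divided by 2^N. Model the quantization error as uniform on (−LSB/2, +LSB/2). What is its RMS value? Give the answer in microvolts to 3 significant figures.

Span: 1.3 V − (-1.3 V) = 2.6 V.
Step size = 2.6/32768 V = 79.346 µV.
σ_q = LSB/√12 = 79.346 µV/3.4641 = 22.9 µV.

22.9 µV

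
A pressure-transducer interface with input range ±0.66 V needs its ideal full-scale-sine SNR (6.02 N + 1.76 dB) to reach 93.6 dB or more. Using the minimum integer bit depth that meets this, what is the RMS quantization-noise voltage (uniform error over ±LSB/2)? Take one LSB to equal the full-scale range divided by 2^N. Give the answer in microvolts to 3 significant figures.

5.81 µV

Span: 0.66 V − (-0.66 V) = 1.32 V.
N ≥ (93.6 − 1.76)/6.02 = 15.256 → N_min = 16.
One LSB is 1.32 V / 65536 = 20.142 µV.
σ_q = LSB/√12 = 20.142 µV/3.4641 = 5.81 µV.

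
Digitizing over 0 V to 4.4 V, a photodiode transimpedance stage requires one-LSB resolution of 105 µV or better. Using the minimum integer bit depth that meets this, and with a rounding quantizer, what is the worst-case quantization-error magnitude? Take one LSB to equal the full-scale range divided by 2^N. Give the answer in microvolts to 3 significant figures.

Range is 4.4 V.
Need 2^N ≥ 4.4 V / 105 µV = 41900 → N_min = 16.
One LSB is 4.4 V / 65536 = 67.139 µV.
|e|_max = LSB/2 = 33.6 µV.

33.6 µV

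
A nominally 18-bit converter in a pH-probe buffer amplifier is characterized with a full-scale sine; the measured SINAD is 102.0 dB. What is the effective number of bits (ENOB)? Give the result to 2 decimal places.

16.65 bits

ENOB = (102.0 − 1.76)/6.02 = 16.6512 bits.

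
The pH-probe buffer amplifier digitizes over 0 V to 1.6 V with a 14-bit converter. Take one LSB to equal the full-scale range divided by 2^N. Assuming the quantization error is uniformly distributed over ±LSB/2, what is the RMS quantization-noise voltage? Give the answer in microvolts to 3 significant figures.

Span = 1.6 V.
Step size = 1.6/16384 V = 97.656 µV.
For a uniform distribution on [−LSB/2, +LSB/2], V_rms = LSB/√12 = 97.656 µV/3.4641 = 28.2 µV.

28.2 µV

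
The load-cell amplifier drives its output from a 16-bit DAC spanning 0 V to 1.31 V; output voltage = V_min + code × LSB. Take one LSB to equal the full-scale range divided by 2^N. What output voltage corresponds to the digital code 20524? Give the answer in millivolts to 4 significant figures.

410.3 mV

Span = 1.31 V. LSB = 1.31 V / 2^16.
V_out = 0 + 20524 × (1.31/65536) V
      = 0 + 0.410255 = 0.410255 V.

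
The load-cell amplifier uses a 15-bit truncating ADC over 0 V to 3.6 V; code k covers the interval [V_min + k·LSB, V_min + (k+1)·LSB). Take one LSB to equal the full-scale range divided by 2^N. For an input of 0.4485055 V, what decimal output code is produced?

4082

V_FS = 3.6 V. LSB = 3.6 V / 2^15 ≈ 109.9 µV.
code = ⌊(V_in − V_min)/LSB⌋ = ⌊(V_in − V_min) × 2^15 / range⌋
     = ⌊(0.4485055 − (0)) × 32768 / 3.6⌋ = ⌊0.4485055 × 32768/3.6⌋
     = ⌊4082.397⌋ = 4082.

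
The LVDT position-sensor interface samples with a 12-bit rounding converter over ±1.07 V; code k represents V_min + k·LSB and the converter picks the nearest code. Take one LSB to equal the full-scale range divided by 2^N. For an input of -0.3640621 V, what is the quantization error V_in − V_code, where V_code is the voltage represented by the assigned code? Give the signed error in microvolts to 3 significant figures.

+93.2 µV

Span: 1.07 V − (-1.07 V) = 2.14 V. LSB = 2.14 V / 2^12 ≈ 0.5225 mV.
Position in LSBs: (-0.3640621 − (-1.07)) × 4096/2.14 = 1351.1783; rounding gives k = 1351.
V_code = -1.07 + (1351/4096) × 2.14 = -0.3641552734 V.
e = -0.3640621 − (-0.3641552734) = +93.2 µV.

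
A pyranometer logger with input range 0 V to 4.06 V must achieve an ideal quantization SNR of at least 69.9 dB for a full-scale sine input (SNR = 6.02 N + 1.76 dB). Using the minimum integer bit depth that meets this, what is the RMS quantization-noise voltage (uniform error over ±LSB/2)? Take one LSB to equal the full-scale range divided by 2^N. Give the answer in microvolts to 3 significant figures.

286 µV

V_FS = 4.06 V.
Solving 6.02 N ≥ 69.9 − 1.76: N ≥ 11.319. Round up → N = 12.
Step size = 4.06/4096 V = 0.99121 mV.
σ_q = LSB/√12 = 0.99121 mV/3.4641 = 286 µV.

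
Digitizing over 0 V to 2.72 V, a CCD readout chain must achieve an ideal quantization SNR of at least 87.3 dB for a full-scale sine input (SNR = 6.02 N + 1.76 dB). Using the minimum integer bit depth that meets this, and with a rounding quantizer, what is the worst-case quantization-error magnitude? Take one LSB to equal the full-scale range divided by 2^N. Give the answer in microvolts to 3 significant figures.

41.5 µV

Full-scale range = 2.72 V.
N ≥ (87.3 − 1.76)/6.02 = 14.209 → N_min = 15.
LSB = 2.72 V / 2^15 = 83.008 µV.
Half an LSB is 41.5 µV.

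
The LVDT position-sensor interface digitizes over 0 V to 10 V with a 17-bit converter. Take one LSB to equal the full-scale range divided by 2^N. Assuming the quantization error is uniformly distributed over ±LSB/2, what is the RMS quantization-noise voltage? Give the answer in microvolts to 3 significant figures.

Full-scale range = 10 V.
One LSB is 10 V / 131072 = 76.294 µV.
For a uniform distribution on [−LSB/2, +LSB/2], V_rms = LSB/√12 = 76.294 µV/3.4641 = 22.0 µV.

22.0 µV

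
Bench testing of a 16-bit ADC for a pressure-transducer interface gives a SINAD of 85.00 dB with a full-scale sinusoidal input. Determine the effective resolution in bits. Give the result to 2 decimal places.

13.83 bits

ENOB = (SINAD − 1.76) / 6.02 = (85.00 − 1.76) / 6.02 = 83.24 / 6.02 = 13.8272.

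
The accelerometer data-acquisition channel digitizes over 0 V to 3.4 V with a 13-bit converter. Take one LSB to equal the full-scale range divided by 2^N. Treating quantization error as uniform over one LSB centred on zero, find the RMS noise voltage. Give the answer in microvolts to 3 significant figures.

V_FS = 3.4 V.
LSB = 3.4 V ÷ 2^13 = 3.4/8192 V = 415.04 µV.
For a uniform distribution on [−LSB/2, +LSB/2], V_rms = LSB/√12 = 415.04 µV/3.4641 = 120 µV.

120 µV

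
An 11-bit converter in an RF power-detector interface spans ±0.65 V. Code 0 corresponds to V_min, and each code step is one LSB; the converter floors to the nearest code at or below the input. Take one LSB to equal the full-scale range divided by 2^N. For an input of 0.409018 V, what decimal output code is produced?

Full-scale range = 0.65 V − (-0.65 V) = 1.3 V. LSB = 1.3 V / 2^11 ≈ 0.6348 mV.
V_in − V_min = 0.409018 − (-0.65) = 1.059018 V.
Divide by LSB: 1.059018 × 2048/1.3 = 1668.3607.
Truncating gives code 1668.

1668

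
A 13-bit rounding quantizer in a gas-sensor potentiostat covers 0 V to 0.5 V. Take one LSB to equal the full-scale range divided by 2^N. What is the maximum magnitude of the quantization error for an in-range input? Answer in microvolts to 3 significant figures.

Span = 0.5 V.
LSB = 0.5 V ÷ 2^13 = 0.5/8192 V = 61.035 µV.
A rounding quantizer has |error| ≤ LSB/2 = 30.5 µV.

30.5 µV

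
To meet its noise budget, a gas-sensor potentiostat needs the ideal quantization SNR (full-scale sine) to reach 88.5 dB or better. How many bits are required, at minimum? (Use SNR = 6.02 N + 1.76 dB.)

Solving 6.02 N ≥ 88.5 − 1.76: N ≥ 14.409. Round up → N = 15.

15 bits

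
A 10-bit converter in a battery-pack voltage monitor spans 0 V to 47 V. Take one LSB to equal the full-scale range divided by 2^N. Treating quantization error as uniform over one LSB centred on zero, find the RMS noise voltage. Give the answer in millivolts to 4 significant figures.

V_FS = 47 V.
LSB = 47 V ÷ 2^10 = 47/1024 V = 45.8984 mV.
V_rms = LSB/√12 = 45.8984 mV / √12 = 13.25 mV.

13.25 mV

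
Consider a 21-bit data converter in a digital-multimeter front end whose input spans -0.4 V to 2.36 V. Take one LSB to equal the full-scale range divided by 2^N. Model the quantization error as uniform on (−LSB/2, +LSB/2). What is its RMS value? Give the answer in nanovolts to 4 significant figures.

379.9 nV

Full-scale range = 2.36 V − (-0.4 V) = 2.76 V.
LSB = 2.76 V ÷ 2^21 = 2.76/2097152 V = 1.31607 µV.
For a uniform distribution on [−LSB/2, +LSB/2], V_rms = LSB/√12 = 1.31607 µV/3.4641 = 379.9 nV.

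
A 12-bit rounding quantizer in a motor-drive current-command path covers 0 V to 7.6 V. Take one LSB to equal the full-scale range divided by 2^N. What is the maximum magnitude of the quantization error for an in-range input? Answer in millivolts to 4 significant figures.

0.9277 mV

Span = 7.6 V.
One LSB is 7.6 V / 4096 = 1.85547 mV.
Worst-case error for round-to-nearest is half an LSB: 0.9277 mV.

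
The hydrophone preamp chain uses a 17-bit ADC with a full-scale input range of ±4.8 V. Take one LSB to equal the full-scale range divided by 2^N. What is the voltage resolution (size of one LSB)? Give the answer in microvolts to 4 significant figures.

73.24 µV

Span: 4.8 V − (-4.8 V) = 9.6 V.
2^17 = 131072 levels.
One LSB is 9.6 V / 131072 = 73.24 µV.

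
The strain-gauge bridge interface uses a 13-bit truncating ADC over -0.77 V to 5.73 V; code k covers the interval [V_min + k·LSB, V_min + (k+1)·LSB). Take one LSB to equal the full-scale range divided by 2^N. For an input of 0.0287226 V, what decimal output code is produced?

1006

Range = 5.73 − (-0.77) = 6.5 V. LSB = 6.5 V / 2^13 ≈ 0.7935 mV.
V_in − V_min = 0.0287226 − (-0.77) = 0.7987226 V.
Divide by LSB: 0.7987226 × 8192/6.5 = 1006.6362.
Truncating gives code 1006.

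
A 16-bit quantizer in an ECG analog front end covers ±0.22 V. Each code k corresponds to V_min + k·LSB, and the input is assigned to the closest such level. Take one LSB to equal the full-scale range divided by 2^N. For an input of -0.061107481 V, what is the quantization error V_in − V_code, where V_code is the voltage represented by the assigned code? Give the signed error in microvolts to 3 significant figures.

Span: 0.22 V − (-0.22 V) = 0.44 V. LSB = 0.44 V / 2^16 ≈ 6.714 µV.
(V_in − V_min)/LSB = (-0.061107481 − (-0.22)) × 65536/0.44 = 23666.3185 → nearest code k = 23666.
V_code = V_min + k × range/2^16 = -0.22 + 23666 × 0.44/65536 = -0.061109619141 V.
e = -0.061107481 − (-0.061109619141) = +2.14 µV.

+2.14 µV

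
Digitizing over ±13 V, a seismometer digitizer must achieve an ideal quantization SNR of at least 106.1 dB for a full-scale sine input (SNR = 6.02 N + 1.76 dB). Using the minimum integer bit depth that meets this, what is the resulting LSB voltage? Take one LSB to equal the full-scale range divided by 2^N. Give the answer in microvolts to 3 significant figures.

Full-scale range = 13 V − (-13 V) = 26 V.
Solving 6.02 N ≥ 106.1 − 1.76: N ≥ 17.332. Round up → N = 18.
LSB = 26 V / 2^18 = 99.2 µV.

99.2 µV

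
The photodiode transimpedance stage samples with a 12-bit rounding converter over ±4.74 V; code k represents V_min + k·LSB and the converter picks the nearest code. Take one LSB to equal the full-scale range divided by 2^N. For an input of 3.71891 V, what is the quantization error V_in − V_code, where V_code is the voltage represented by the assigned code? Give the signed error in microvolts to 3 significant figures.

−416 µV

Span: 4.74 V − (-4.74 V) = 9.48 V. LSB = 9.48 V / 2^12 ≈ 2.314 mV.
Position in LSBs: (3.71891 − (-4.74)) × 4096/9.48 = 3654.8202; rounding gives k = 3655.
Reconstructed level: -4.74 + 3655 × 9.48/4096 V = 3.719326172 V.
V_in − V_code = 3.71891 − (3.719326172) = −416 µV.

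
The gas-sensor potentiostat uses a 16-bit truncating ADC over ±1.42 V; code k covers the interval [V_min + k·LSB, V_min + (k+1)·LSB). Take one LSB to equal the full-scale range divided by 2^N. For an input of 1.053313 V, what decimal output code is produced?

57074

Span: 1.42 V − (-1.42 V) = 2.84 V. LSB = 2.84 V / 2^16 ≈ 43.33 µV.
V_in − V_min = 1.053313 − (-1.42) = 2.473313 V.
Divide by LSB: 2.473313 × 65536/2.84 = 57074.3101.
Truncating gives code 57074.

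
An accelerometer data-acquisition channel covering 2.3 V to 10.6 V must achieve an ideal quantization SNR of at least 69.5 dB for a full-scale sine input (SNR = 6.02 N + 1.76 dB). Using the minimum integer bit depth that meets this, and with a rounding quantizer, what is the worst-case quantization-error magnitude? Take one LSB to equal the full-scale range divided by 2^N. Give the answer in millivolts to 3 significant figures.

Full-scale range = 10.6 V − (2.3 V) = 8.3 V.
Required N = ⌈(69.5 − 1.76)/6.02⌉ = ⌈11.252⌉ = 12.
Step size = 8.3/4096 V = 2.0264 mV.
Max error for round-to-nearest is LSB/2 = 1.01 mV.

1.01 mV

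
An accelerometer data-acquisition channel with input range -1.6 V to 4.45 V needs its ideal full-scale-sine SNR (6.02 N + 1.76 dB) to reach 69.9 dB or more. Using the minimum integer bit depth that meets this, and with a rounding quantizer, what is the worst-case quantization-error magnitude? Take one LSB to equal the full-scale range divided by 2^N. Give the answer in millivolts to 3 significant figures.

Full-scale range = 4.45 V − (-1.6 V) = 6.05 V.
N ≥ (69.9 − 1.76)/6.02 = 11.319 → N_min = 12.
LSB = 6.05 V / 2^12 = 1.4771 mV.
Max error for round-to-nearest is LSB/2 = 0.739 mV.

0.739 mV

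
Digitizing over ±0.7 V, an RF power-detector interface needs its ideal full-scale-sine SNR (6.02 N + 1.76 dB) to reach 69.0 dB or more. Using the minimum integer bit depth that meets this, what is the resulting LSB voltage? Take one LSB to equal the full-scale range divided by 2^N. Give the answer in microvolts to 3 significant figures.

The full-scale span is 0.7 − (-0.7) = 1.4 V.
6.02 N + 1.76 ≥ 69.0 gives N ≥ 11.169, so the minimum integer is 12.
Step size = 1.4/4096 V = 342 µV.

342 µV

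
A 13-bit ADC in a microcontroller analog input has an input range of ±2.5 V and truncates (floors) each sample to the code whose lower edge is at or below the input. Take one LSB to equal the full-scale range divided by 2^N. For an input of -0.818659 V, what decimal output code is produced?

Range = 2.5 − (-2.5) = 5 V. LSB = 5 V / 2^13 ≈ 0.6104 mV.
V_in − V_min = -0.818659 − (-2.5) = 1.681341 V.
Divide by LSB: 1.681341 × 8192/5 = 2754.7091.
Truncating gives code 2754.

2754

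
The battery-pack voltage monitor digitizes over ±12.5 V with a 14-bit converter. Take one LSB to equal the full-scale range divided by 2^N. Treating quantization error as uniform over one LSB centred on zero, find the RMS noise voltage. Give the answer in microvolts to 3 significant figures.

Full-scale range = 12.5 V − (-12.5 V) = 25 V.
LSB = 25 V / 2^14 = 1.5259 mV.
V_rms = LSB/√12 = 1.5259 mV / √12 = 440 µV.

440 µV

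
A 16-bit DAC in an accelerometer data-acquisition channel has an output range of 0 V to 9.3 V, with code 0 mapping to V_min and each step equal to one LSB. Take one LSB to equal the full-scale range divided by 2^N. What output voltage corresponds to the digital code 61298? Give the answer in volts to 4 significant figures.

8.699 V

Range is 9.3 V. LSB = 9.3 V / 2^16.
V_out = 0 + 61298 × (9.3/65536) V
      = 0 V + 8.69860 V = 8.69860 V.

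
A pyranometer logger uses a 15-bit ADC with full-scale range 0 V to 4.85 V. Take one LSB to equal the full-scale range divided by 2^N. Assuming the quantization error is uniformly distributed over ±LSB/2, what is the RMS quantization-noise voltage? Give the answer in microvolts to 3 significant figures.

42.7 µV

Range is 4.85 V.
LSB = 4.85 V / 2^15 = 148.01 µV.
σ_q = LSB/√12 = 148.01 µV/3.4641 = 42.7 µV.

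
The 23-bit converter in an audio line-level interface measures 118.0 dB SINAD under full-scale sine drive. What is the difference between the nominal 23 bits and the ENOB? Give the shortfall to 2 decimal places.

ENOB = (SINAD − 1.76)/6.02 = (118.0 − 1.76)/6.02 = 19.3090 bits.
Lost resolution: 23 − 19.3090 = 3.6910 bits.

3.69 bits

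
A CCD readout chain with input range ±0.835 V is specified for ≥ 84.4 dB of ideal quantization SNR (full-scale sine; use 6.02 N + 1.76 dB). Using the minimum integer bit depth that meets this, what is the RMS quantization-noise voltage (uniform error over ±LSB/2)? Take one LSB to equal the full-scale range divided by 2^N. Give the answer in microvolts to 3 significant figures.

29.4 µV

Span: 0.835 V − (-0.835 V) = 1.67 V.
N ≥ (84.4 − 1.76)/6.02 = 13.728 → N_min = 14.
LSB = 1.67 V / 2^14 = 101.93 µV.
V_rms = LSB/√12 = 29.4 µV.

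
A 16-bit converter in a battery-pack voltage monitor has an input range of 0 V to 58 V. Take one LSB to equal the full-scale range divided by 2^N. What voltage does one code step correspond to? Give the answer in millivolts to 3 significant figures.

V_FS = 58 V.
There are 2^16 = 65536 steps.
LSB = 58 V ÷ 2^16 = 58/65536 V = 0.885 mV.

0.885 mV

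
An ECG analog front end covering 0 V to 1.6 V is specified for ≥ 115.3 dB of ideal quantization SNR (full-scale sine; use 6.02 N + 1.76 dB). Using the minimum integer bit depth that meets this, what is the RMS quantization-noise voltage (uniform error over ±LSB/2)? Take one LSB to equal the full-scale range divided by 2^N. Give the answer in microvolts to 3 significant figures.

V_FS = 1.6 V.
Solving 6.02 N ≥ 115.3 − 1.76: N ≥ 18.860. Round up → N = 19.
LSB = 1.6 V / 2^19 = 3.0518 µV.
RMS noise = LSB/√12 = 0.881 µV.

0.881 µV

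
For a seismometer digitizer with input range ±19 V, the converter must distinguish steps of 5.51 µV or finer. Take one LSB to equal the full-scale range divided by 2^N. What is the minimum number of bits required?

Full-scale range = 19 V − (-19 V) = 38 V.
Need 2^N ≥ 38 V / 5.51 µV = 6.897e6 → N_min = 23.

23 bits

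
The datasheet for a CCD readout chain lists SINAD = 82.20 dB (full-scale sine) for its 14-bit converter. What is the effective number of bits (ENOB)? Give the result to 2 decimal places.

ENOB = (SINAD − 1.76) / 6.02 = (82.20 − 1.76) / 6.02 = 80.44 / 6.02 = 13.3621.

13.36 bits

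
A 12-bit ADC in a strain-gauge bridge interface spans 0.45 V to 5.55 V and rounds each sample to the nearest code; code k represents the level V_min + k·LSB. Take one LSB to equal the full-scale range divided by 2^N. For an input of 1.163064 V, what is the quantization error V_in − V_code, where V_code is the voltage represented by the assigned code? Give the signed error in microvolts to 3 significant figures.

−388 µV

Range = 5.55 − (0.45) = 5.1 V. LSB = 5.1 V / 2^12 ≈ 1.245 mV.
(V_in − V_min)/LSB = (1.163064 − (0.45)) × 4096/5.1 = 572.6883 → nearest code k = 573.
V_code = V_min + k × range/2^12 = 0.45 + 573 × 5.1/4096 = 1.163452148 V.
V_in − V_code = 1.163064 − (1.163452148) = −388 µV.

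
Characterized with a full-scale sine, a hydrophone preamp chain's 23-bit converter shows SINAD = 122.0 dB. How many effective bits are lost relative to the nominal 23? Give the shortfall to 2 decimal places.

ENOB = (SINAD − 1.76)/6.02 = (122.0 − 1.76)/6.02 = 19.9734 bits.
Lost resolution: 23 − 19.9734 = 3.0266 bits.

3.03 bits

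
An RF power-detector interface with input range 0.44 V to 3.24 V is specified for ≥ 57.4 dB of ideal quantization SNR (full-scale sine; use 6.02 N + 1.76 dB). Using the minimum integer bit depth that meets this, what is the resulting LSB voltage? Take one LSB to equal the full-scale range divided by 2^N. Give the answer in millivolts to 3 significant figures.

2.73 mV

Span: 3.24 V − (0.44 V) = 2.8 V.
N ≥ (57.4 − 1.76)/6.02 = 9.243 → N_min = 10.
LSB = 2.8 V ÷ 2^10 = 2.8/1024 V = 2.73 mV.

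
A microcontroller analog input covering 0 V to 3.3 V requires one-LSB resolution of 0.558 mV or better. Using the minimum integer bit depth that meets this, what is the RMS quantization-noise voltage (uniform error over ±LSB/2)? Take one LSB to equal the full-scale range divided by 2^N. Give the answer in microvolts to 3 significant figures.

Full-scale range = 3.3 V.
Required number of levels: 3.3/0.558 mV = 5914.0; smallest N with 2^N ≥ that is 13.
One LSB is 3.3 V / 8192 = 402.83 µV.
RMS noise = LSB/√12 = 116 µV.

116 µV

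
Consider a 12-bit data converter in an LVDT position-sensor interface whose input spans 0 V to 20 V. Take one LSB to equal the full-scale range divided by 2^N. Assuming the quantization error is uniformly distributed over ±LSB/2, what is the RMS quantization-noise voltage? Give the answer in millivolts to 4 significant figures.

Span = 20 V.
LSB = 20 V / 2^12 = 4.88281 mV.
σ_q = LSB/√12 = 4.88281 mV/3.4641 = 1.410 mV.

1.410 mV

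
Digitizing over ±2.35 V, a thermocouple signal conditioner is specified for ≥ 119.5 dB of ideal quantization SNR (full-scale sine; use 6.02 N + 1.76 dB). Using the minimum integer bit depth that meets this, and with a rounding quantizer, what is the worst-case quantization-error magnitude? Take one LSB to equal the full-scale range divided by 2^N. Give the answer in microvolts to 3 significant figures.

2.24 µV

Span: 2.35 V − (-2.35 V) = 4.7 V.
Solving 6.02 N ≥ 119.5 − 1.76: N ≥ 19.558. Round up → N = 20.
LSB = 4.7 V ÷ 2^20 = 4.7/1048576 V = 4.4823 µV.
Half an LSB is 2.24 µV.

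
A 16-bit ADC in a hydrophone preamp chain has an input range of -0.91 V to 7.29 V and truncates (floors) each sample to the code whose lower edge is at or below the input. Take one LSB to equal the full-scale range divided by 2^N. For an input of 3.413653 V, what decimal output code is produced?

34555

The full-scale span is 7.29 − (-0.91) = 8.2 V. LSB = 8.2 V / 2^16 ≈ 125.1 µV.
(V_in − V_min) × 2^16/range = (3.413653 − (-0.91)) × 65536/8.2 = 34555.478.
Floor → code = 34555.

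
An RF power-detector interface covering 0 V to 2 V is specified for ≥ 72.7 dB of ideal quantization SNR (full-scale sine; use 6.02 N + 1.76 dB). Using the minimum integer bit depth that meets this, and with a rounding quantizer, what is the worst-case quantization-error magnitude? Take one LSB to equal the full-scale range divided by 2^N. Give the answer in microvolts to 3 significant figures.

244 µV

Range is 2 V.
N ≥ (72.7 − 1.76)/6.02 = 11.784 → N_min = 12.
Step size = 2/4096 V = 488.28 µV.
|e|_max = LSB/2 = 244 µV.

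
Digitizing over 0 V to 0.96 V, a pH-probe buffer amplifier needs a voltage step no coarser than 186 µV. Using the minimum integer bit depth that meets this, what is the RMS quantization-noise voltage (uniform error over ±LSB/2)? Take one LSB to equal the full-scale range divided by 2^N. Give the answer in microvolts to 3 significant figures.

V_FS = 0.96 V.
Required number of levels: 0.96/186 µV = 5161.3; smallest N with 2^N ≥ that is 13.
Step size = 0.96/8192 V = 117.19 µV.
σ_q = LSB/√12 = 117.19 µV/3.4641 = 33.8 µV.

33.8 µV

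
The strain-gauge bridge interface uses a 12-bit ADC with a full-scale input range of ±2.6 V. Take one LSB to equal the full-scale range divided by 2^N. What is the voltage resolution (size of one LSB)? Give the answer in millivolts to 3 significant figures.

1.27 mV

Span: 2.6 V − (-2.6 V) = 5.2 V.
2^12 = 4096 levels.
One LSB is 5.2 V / 4096 = 1.27 mV.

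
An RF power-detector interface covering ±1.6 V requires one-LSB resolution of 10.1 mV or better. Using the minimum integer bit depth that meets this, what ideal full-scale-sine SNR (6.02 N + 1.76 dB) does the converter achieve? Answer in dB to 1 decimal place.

55.9 dB

Full-scale range = 1.6 V − (-1.6 V) = 3.2 V.
Required number of levels: 3.2/10.1 mV = 316.83; smallest N with 2^N ≥ that is 9.
6.02(9) + 1.76 = 55.94 dB.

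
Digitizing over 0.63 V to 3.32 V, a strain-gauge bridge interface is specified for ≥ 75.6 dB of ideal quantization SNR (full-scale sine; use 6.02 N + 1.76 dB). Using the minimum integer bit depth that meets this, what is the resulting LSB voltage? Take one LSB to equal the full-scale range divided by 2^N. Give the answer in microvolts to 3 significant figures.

328 µV

Span: 3.32 V − (0.63 V) = 2.69 V.
Solving 6.02 N ≥ 75.6 − 1.76: N ≥ 12.266. Round up → N = 13.
LSB = 2.69 V / 2^13 = 328 µV.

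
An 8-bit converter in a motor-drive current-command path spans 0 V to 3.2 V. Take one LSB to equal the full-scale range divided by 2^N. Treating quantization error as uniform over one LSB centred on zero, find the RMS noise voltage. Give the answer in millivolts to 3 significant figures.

3.61 mV

Span = 3.2 V.
LSB = 3.2 V ÷ 2^8 = 3.2/256 V = 12.500 mV.
For a uniform distribution on [−LSB/2, +LSB/2], V_rms = LSB/√12 = 12.500 mV/3.4641 = 3.61 mV.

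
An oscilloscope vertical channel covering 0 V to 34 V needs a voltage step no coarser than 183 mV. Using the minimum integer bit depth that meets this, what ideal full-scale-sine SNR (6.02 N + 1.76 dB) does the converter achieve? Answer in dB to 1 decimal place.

49.9 dB

Range is 34 V.
34 V / 183 mV = 185.8. Since 2^7 = 128 and 2^8 = 256, N = 8.
6.02(8) + 1.76 = 49.92 dB.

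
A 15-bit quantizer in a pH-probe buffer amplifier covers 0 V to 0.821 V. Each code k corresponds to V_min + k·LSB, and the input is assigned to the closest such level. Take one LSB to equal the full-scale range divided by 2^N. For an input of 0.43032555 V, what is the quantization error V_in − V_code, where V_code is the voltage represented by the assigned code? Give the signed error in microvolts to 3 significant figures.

+7.10 µV

V_FS = 0.821 V. LSB = 0.821 V / 2^15 ≈ 25.05 µV.
Position in LSBs: (0.43032555 − (0)) × 32768/0.821 = 17175.2833; rounding gives k = 17175.
V_code = 0 + (17175/32768) × 0.821 = 0.43031845093 V.
Error = V_in − V_code = 0.43032555 − (0.43031845093) = +7.10 µV.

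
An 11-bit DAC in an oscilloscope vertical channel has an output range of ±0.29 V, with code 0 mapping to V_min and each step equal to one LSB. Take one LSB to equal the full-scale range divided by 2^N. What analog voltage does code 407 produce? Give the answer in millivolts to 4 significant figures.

The full-scale span is 0.29 − (-0.29) = 0.58 V. LSB = 0.58 V / 2^11.
V_out = V_min + code × LSB = -0.29 V + 407 × 0.58 V / 2048
      = -0.29 + 0.115264 = -0.174736 V.

-174.7 mV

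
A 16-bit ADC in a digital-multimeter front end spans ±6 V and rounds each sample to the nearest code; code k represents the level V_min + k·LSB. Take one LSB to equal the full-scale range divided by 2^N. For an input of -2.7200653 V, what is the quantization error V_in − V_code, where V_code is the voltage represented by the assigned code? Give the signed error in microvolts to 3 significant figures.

−33.6 µV

The full-scale span is 6 − (-6) = 12 V. LSB = 12 V / 2^16 ≈ 183.1 µV.
(-2.7200653 − (-6)) / LSB = 3.2799347 × 65536/12 = 17912.8167. Nearest integer: k = 17913.
Reconstructed level: -6 + 17913 × 12/65536 V = -2.7200317383 V.
Error = V_in − V_code = -2.7200653 − (-2.7200317383) = −33.6 µV.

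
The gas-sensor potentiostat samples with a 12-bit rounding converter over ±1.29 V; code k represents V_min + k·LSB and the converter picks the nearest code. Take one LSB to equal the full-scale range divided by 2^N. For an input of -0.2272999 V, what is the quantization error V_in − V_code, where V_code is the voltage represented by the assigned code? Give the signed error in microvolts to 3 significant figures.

+87.8 µV

Span: 1.29 V − (-1.29 V) = 2.58 V. LSB = 2.58 V / 2^12 ≈ 0.6299 mV.
Position in LSBs: (-0.2272999 − (-1.29)) × 4096/2.58 = 1687.1394; rounding gives k = 1687.
V_code = -1.29 + (1687/4096) × 2.58 = -0.2273876953 V.
Error = V_in − V_code = -0.2272999 − (-0.2273876953) = +87.8 µV.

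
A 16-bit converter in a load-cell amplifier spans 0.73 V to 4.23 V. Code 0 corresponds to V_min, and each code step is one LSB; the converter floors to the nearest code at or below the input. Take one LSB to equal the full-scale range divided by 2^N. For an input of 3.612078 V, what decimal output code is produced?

53965

Range = 4.23 − (0.73) = 3.5 V. LSB = 3.5 V / 2^16 ≈ 53.41 µV.
code = ⌊(V_in − V_min)/LSB⌋ = ⌊(V_in − V_min) × 2^16 / range⌋
     = ⌊(3.612078 − (0.73)) × 65536 / 3.5⌋ = ⌊2.882078 × 65536/3.5⌋
     = ⌊53965.675⌋ = 53965.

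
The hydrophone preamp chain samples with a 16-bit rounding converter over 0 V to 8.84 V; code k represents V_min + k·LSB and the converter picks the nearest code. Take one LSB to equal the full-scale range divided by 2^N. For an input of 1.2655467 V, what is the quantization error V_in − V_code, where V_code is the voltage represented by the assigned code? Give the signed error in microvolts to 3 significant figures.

+30.3 µV

Full-scale range = 8.84 V. LSB = 8.84 V / 2^16 ≈ 134.9 µV.
Position in LSBs: (1.2655467 − (0)) × 65536/8.84 = 9382.2249; rounding gives k = 9382.
Reconstructed level: 0 + 9382 × 8.84/65536 V = 1.2655163574 V.
e = 1.2655467 − (1.2655163574) = +30.3 µV.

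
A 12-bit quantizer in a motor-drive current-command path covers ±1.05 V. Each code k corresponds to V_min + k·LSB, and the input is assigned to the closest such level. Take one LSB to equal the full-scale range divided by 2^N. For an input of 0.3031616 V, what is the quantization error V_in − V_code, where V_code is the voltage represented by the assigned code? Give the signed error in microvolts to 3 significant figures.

The full-scale span is 1.05 − (-1.05) = 2.1 V. LSB = 2.1 V / 2^12 ≈ 0.5127 mV.
(V_in − V_min)/LSB = (0.3031616 − (-1.05)) × 4096/2.1 = 2639.3095 → nearest code k = 2639.
V_code = -1.05 + (2639/4096) × 2.1 = 0.3030029297 V.
e = 0.3031616 − (0.3030029297) = +159 µV.

+159 µV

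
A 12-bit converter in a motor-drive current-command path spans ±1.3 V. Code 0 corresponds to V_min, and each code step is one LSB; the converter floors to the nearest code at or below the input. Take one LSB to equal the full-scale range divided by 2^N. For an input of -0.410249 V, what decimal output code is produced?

Range = 1.3 − (-1.3) = 2.6 V. LSB = 2.6 V / 2^12 ≈ 0.6348 mV.
(V_in − V_min) × 2^12/range = (-0.410249 − (-1.3)) × 4096/2.6 = 1401.700.
Floor → code = 1401.

1401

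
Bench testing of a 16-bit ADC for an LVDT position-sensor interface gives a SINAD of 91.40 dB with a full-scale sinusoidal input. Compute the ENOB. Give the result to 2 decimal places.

ENOB = (91.40 − 1.76)/6.02 = 14.8904 bits.

14.89 bits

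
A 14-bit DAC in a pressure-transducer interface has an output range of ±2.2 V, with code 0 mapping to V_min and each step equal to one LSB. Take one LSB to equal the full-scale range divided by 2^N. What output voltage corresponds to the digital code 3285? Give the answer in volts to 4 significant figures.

-1.318 V

Span: 2.2 V − (-2.2 V) = 4.4 V. LSB = 4.4 V / 2^14.
Output = V_min + (3285/16384) × range = -2.2 + 0.200500 × 4.4 V
      = -2.2 + 0.882202 = -1.31780 V.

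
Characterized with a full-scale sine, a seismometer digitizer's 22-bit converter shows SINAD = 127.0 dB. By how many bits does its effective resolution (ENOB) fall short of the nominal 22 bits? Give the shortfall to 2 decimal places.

Effective bits = (127.0 − 1.76)/6.02 = 20.8040.
Shortfall = 22 − 20.8040 = 1.1960 bits.

1.20 bits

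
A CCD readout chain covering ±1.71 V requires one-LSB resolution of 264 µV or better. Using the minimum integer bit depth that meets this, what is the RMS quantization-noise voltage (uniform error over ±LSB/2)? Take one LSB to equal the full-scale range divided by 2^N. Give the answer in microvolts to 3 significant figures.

60.3 µV

The full-scale span is 1.71 − (-1.71) = 3.42 V.
Levels needed ≥ 3.42/264 µV = 12950. 2^14 = 16384 suffices, so N_min = 14.
LSB = 3.42 V ÷ 2^14 = 3.42/16384 V = 208.74 µV.
RMS noise = LSB/√12 = 60.3 µV.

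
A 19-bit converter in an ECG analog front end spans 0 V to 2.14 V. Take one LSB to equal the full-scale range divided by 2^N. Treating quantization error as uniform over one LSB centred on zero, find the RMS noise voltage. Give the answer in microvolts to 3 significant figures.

Full-scale range = 2.14 V.
One LSB is 2.14 V / 524288 = 4.0817 µV.
σ_q = LSB/√12 = 4.0817 µV/3.4641 = 1.18 µV.

1.18 µV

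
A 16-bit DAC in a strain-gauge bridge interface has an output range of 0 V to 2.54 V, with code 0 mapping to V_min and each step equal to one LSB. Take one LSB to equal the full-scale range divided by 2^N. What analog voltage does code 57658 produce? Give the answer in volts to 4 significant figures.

2.235 V

Span = 2.54 V. LSB = 2.54 V / 2^16.
V_out = V_min + code × LSB = 0 V + 57658 × 2.54 V / 65536
      = 0 + 2.23467 = 2.23467 V.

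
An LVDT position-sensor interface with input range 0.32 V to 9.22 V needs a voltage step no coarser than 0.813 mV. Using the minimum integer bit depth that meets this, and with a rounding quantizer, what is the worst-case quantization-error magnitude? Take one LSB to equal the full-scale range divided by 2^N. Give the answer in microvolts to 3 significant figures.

272 µV

The full-scale span is 9.22 − (0.32) = 8.9 V.
Need 2^N ≥ 8.9 V / 0.813 mV = 10950 → N_min = 14.
One LSB is 8.9 V / 16384 = 0.54321 mV.
Max error for round-to-nearest is LSB/2 = 272 µV.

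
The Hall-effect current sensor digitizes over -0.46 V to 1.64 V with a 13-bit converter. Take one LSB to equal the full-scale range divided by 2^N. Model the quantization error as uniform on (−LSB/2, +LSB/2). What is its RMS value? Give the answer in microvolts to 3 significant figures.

Span: 1.64 V − (-0.46 V) = 2.1 V.
Step size = 2.1/8192 V = 256.35 µV.
σ_q = LSB/√12 = 256.35 µV/3.4641 = 74.0 µV.

74.0 µV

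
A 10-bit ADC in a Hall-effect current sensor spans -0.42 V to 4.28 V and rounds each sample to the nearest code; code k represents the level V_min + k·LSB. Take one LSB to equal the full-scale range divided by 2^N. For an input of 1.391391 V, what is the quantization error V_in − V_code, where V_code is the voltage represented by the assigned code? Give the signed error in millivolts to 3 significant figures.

Range = 4.28 − (-0.42) = 4.7 V. LSB = 4.7 V / 2^10 ≈ 4.590 mV.
Position in LSBs: (1.391391 − (-0.42)) × 1024/4.7 = 394.6520; rounding gives k = 395.
V_code = -0.42 + (395/1024) × 4.7 = 1.392988281 V.
V_in − V_code = 1.391391 − (1.392988281) = −1.60 mV.

−1.60 mV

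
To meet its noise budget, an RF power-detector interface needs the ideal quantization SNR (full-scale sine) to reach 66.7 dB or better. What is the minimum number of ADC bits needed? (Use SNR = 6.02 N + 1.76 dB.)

Solving 6.02 N ≥ 66.7 − 1.76: N ≥ 10.787. Round up → N = 11.

11 bits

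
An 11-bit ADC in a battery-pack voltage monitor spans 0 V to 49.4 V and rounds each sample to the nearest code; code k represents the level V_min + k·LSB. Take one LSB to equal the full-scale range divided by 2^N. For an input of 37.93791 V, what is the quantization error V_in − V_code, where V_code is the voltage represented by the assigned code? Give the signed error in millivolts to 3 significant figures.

Range is 49.4 V. LSB = 49.4 V / 2^11 ≈ 24.12 mV.
Position in LSBs: (37.93791 − (0)) × 2048/49.4 = 1572.8105; rounding gives k = 1573.
Reconstructed level: 0 + 1573 × 49.4/2048 V = 37.94248047 V.
e = 37.93791 − (37.94248047) = −4.57 mV.

−4.57 mV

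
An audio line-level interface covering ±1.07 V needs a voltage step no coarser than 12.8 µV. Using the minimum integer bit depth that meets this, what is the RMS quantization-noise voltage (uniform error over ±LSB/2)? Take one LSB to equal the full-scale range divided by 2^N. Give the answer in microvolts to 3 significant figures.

2.36 µV

Span: 1.07 V − (-1.07 V) = 2.14 V.
2.14 V / 12.8 µV = 167200. Since 2^17 = 131072 and 2^18 = 262144, N = 18.
One LSB is 2.14 V / 262144 = 8.1635 µV.
V_rms = LSB/√12 = 2.36 µV.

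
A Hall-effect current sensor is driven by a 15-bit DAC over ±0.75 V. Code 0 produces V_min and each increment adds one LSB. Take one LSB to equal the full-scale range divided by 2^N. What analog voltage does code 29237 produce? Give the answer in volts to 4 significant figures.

0.5884 V

Span: 0.75 V − (-0.75 V) = 1.5 V. LSB = 1.5 V / 2^15.
V_out = V_min + code × LSB = -0.75 V + 29237 × 1.5 V / 32768
      = -0.75 V + 1.33836 V = 0.588364 V.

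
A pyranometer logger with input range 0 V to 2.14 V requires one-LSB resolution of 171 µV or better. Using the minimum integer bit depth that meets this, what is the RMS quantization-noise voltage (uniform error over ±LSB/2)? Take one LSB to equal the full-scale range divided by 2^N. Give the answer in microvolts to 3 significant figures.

Range is 2.14 V.
Required number of levels: 2.14/171 µV = 12515; smallest N with 2^N ≥ that is 14.
LSB = 2.14 V ÷ 2^14 = 2.14/16384 V = 130.62 µV.
RMS noise = LSB/√12 = 37.7 µV.

37.7 µV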